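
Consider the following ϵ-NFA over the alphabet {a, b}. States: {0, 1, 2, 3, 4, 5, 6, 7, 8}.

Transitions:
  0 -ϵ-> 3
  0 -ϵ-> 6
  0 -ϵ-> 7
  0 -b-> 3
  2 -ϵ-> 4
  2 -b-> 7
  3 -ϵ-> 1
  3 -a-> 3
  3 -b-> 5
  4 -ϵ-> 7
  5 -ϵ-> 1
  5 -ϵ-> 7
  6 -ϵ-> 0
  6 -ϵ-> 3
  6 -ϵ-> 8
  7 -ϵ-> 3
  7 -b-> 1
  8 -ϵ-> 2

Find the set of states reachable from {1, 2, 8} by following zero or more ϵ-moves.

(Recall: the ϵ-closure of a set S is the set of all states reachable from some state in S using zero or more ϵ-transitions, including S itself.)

Start with {1, 2, 8}.
From 2 via ϵ: add 4.
From 4 via ϵ: add 7.
From 7 via ϵ: add 3.
No new states can be added; the closed set is {1, 2, 3, 4, 7, 8}.

{1, 2, 3, 4, 7, 8}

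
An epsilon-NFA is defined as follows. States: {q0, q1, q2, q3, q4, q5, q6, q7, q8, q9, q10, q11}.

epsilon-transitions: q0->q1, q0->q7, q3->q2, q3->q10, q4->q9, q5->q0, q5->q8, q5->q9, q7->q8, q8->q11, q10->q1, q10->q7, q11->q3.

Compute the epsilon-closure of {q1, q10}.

{q1, q2, q3, q7, q8, q10, q11}

Start with {q1, q10}.
From q10 via epsilon: add q7.
From q7 via epsilon: add q8.
From q8 via epsilon: add q11.
From q11 via epsilon: add q3.
From q3 via epsilon: add q2.
No new states can be added; the closed set is {q1, q2, q3, q7, q8, q10, q11}.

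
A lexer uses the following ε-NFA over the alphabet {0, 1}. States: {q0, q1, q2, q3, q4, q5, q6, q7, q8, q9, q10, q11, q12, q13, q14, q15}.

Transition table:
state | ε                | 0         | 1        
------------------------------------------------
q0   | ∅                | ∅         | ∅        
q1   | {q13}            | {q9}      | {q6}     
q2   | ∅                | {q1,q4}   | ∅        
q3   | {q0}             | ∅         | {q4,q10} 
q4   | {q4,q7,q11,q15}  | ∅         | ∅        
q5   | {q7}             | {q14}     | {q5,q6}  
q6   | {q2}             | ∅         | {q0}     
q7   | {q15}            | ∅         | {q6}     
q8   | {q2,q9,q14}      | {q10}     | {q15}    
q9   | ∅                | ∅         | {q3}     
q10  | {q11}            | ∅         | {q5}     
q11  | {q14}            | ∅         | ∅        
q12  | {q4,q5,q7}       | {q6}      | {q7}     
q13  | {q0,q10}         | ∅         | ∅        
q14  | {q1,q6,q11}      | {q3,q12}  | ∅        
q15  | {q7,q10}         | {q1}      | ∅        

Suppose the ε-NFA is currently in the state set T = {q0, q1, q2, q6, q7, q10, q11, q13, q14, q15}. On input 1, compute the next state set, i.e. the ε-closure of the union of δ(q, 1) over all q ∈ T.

{q0, q1, q2, q5, q6, q7, q10, q11, q13, q14, q15}

q1 on 1 → {q6}.
q6 on 1 → {q0}.
q7 on 1 → {q6}.
q10 on 1 → {q5}.
No 1-transition from q0, q2, q11, q13, q14, q15.
Union after reading 1: {q0, q5, q6}.
Now take the ε-closure:
From q5 via ε: add q7.
From q6 via ε: add q2.
From q7 via ε: add q15.
From q15 via ε: add q10.
From q10 via ε: add q11.
From q11 via ε: add q14.
From q14 via ε: add q1.
From q1 via ε: add q13.
No new states can be added; the closed set is {q0, q1, q2, q5, q6, q7, q10, q11, q13, q14, q15}.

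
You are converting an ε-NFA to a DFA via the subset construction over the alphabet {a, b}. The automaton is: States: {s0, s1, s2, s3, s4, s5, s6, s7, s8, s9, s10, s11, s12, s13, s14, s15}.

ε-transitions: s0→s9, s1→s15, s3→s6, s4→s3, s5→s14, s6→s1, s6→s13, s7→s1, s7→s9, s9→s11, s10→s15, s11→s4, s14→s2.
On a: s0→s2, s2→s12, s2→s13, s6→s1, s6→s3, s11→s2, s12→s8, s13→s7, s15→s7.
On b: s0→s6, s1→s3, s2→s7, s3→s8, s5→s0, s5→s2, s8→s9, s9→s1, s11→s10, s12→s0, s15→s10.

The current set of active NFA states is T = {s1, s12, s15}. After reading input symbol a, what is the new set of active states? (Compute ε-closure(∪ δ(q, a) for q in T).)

s12 on a → {s8}.
s15 on a → {s7}.
No a-transition from s1.
Union after reading a: {s7, s8}.
Now take the ε-closure:
From s7 via ε: add s1, s9.
From s1 via ε: add s15.
From s9 via ε: add s11.
From s11 via ε: add s4.
From s4 via ε: add s3.
From s3 via ε: add s6.
From s6 via ε: add s13.
No new states can be added; the closed set is {s1, s3, s4, s6, s7, s8, s9, s11, s13, s15}.

{s1, s3, s4, s6, s7, s8, s9, s11, s13, s15}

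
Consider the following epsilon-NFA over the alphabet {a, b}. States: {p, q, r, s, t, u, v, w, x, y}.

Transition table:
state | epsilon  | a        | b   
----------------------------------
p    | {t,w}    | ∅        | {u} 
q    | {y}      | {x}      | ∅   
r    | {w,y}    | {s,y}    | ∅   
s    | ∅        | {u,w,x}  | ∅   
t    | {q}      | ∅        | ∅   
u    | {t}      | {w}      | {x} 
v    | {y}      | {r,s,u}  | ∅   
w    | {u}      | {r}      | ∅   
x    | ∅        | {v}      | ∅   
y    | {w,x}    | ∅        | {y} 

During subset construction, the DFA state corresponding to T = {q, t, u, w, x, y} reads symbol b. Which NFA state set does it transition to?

{q, t, u, w, x, y}

u on b → {x}.
y on b → {y}.
No b-transition from q, t, w, x.
Union after reading b: {x, y}.
Now take the epsilon-closure:
From y via epsilon: add w.
From w via epsilon: add u.
From u via epsilon: add t.
From t via epsilon: add q.
No new states can be added; the closed set is {q, t, u, w, x, y}.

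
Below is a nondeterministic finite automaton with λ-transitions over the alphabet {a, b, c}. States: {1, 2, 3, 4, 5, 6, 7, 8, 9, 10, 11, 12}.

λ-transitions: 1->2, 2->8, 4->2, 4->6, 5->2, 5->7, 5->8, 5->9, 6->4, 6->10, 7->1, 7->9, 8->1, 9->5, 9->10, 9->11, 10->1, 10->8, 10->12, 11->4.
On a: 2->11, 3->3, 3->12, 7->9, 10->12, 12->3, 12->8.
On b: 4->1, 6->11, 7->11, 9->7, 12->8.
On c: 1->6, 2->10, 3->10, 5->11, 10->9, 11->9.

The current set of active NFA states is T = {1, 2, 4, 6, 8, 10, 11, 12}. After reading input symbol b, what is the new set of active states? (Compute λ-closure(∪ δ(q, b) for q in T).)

4 on b → {1}.
6 on b → {11}.
12 on b → {8}.
No b-transition from 1, 2, 8, 10, 11.
Union after reading b: {1, 8, 11}.
Now take the λ-closure:
From 1 via λ: add 2.
From 11 via λ: add 4.
From 4 via λ: add 6.
From 6 via λ: add 10.
From 10 via λ: add 12.
No new states can be added; the closed set is {1, 2, 4, 6, 8, 10, 11, 12}.

{1, 2, 4, 6, 8, 10, 11, 12}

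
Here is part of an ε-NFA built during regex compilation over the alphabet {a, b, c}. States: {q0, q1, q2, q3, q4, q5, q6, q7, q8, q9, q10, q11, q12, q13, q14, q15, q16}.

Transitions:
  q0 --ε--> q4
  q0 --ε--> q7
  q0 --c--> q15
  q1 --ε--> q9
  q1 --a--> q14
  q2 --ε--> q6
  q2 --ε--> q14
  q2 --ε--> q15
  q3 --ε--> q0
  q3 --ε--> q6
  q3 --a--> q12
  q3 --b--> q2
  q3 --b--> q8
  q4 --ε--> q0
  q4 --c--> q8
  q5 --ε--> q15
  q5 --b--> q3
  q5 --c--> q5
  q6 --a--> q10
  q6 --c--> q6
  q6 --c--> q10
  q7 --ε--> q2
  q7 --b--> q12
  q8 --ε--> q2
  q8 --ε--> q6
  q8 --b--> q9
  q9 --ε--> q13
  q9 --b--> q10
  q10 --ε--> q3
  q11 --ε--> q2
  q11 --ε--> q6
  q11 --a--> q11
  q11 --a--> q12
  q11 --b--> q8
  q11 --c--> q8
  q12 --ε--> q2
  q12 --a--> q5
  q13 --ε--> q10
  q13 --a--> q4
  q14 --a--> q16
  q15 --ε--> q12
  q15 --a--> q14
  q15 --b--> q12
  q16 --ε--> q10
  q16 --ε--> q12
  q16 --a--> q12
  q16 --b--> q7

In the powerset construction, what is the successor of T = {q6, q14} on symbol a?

q6 on a → {q10}.
q14 on a → {q16}.
Union after reading a: {q10, q16}.
Now take the ε-closure:
From q10 via ε: add q3.
From q16 via ε: add q12.
From q3 via ε: add q0, q6.
From q12 via ε: add q2.
From q0 via ε: add q4, q7.
From q2 via ε: add q14, q15.
No new states can be added; the closed set is {q0, q2, q3, q4, q6, q7, q10, q12, q14, q15, q16}.

{q0, q2, q3, q4, q6, q7, q10, q12, q14, q15, q16}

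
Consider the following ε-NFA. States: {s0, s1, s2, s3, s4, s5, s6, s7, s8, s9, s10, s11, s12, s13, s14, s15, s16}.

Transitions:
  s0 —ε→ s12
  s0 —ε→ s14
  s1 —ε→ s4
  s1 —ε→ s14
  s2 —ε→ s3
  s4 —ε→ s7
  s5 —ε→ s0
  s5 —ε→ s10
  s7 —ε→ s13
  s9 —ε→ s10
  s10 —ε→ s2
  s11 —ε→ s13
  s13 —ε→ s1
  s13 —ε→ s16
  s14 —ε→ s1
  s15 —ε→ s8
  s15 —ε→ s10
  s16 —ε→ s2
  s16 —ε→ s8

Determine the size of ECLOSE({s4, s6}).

Start with {s4, s6}.
From s4 via ε: add s7.
From s7 via ε: add s13.
From s13 via ε: add s1, s16.
From s1 via ε: add s14.
From s16 via ε: add s2, s8.
From s2 via ε: add s3.
ε-closure = {s1, s2, s3, s4, s6, s7, s8, s13, s14, s16}, which has 10 states.

10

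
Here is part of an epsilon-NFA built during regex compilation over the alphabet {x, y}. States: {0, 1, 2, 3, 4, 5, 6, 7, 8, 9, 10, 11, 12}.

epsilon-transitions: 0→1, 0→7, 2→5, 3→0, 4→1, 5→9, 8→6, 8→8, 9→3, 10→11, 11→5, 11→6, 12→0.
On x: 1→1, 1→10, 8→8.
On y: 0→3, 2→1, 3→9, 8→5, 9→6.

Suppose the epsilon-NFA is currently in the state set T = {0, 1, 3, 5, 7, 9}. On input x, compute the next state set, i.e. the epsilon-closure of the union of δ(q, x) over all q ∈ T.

1 on x → {1, 10}.
No x-transition from 0, 3, 5, 7, 9.
Union after reading x: {1, 10}.
Now take the epsilon-closure:
From 10 via epsilon: add 11.
From 11 via epsilon: add 5, 6.
From 5 via epsilon: add 9.
From 9 via epsilon: add 3.
From 3 via epsilon: add 0.
From 0 via epsilon: add 7.
No new states can be added; the closed set is {0, 1, 3, 5, 6, 7, 9, 10, 11}.

{0, 1, 3, 5, 6, 7, 9, 10, 11}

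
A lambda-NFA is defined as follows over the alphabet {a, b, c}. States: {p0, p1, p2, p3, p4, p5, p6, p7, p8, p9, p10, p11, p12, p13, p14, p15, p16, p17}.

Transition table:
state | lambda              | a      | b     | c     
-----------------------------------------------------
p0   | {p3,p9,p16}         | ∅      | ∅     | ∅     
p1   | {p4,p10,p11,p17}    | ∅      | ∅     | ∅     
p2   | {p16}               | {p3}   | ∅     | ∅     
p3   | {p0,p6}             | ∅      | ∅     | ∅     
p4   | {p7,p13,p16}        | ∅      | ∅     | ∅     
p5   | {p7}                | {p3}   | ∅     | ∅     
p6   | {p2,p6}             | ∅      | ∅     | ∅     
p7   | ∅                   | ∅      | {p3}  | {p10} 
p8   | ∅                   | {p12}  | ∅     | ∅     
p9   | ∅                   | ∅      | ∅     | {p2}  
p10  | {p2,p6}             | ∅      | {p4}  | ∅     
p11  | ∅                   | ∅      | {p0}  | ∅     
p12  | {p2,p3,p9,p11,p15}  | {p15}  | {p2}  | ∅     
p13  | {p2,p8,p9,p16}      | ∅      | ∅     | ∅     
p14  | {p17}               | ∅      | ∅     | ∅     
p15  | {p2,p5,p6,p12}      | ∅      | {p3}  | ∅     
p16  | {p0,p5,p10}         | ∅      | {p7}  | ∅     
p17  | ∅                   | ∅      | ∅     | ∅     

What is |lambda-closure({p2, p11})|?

10

Start with {p2, p11}.
From p2 via lambda: add p16.
From p16 via lambda: add p0, p5, p10.
From p0 via lambda: add p3, p9.
From p5 via lambda: add p7.
From p10 via lambda: add p6.
lambda-closure = {p0, p2, p3, p5, p6, p7, p9, p10, p11, p16}, which has 10 states.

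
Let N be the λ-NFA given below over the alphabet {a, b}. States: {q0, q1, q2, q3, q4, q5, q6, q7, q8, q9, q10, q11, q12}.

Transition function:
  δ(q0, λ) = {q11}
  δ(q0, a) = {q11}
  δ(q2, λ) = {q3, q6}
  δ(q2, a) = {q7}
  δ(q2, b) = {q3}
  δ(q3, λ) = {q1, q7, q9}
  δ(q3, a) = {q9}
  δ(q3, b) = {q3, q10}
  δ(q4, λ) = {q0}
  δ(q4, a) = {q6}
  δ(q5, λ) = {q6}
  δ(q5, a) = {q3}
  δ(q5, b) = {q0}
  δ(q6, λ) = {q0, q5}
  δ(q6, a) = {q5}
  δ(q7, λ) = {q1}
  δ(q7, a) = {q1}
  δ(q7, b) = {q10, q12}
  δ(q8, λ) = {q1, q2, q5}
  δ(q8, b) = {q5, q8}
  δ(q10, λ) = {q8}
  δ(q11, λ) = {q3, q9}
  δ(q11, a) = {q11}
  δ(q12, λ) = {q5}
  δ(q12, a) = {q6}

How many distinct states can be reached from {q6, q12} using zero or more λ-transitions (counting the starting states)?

9

Start with {q6, q12}.
From q6 via λ: add q0, q5.
From q0 via λ: add q11.
From q11 via λ: add q3, q9.
From q3 via λ: add q1, q7.
λ-closure = {q0, q1, q3, q5, q6, q7, q9, q11, q12}, which has 9 states.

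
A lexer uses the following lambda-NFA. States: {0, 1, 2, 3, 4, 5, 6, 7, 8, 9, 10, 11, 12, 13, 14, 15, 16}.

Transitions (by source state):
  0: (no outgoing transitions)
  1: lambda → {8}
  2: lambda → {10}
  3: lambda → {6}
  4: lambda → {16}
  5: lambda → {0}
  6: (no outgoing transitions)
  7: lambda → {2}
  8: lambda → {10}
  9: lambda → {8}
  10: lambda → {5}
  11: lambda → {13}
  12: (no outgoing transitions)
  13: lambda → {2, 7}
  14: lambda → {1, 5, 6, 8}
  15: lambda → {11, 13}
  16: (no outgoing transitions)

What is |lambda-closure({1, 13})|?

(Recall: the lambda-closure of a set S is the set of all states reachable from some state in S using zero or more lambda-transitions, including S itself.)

8

Start with {1, 13}.
From 1 via lambda: add 8.
From 13 via lambda: add 2, 7.
From 2 via lambda: add 10.
From 10 via lambda: add 5.
From 5 via lambda: add 0.
lambda-closure = {0, 1, 2, 5, 7, 8, 10, 13}, which has 8 states.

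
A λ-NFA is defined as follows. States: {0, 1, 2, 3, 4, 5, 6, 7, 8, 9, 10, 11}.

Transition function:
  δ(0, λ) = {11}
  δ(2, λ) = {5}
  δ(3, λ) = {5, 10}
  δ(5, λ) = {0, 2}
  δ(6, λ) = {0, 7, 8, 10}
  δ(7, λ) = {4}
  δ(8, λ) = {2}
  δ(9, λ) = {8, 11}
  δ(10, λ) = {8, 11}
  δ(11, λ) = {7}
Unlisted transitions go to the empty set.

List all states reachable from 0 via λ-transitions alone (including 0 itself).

{0, 4, 7, 11}

Start with {0}.
From 0 via λ: add 11.
From 11 via λ: add 7.
From 7 via λ: add 4.
No new states can be added; the closed set is {0, 4, 7, 11}.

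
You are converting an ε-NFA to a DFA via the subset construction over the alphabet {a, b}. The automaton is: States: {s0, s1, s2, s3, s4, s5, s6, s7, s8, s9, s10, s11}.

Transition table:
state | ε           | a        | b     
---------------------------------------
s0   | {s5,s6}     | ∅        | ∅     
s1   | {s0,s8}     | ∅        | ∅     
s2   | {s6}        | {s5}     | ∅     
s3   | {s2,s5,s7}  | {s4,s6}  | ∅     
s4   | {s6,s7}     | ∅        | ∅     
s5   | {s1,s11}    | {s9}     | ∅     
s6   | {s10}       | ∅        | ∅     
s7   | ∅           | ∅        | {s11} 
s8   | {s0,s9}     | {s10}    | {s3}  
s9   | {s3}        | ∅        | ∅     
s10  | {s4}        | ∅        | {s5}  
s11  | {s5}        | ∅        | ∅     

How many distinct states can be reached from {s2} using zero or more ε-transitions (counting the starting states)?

5

Start with {s2}.
From s2 via ε: add s6.
From s6 via ε: add s10.
From s10 via ε: add s4.
From s4 via ε: add s7.
ε-closure = {s2, s4, s6, s7, s10}, which has 5 states.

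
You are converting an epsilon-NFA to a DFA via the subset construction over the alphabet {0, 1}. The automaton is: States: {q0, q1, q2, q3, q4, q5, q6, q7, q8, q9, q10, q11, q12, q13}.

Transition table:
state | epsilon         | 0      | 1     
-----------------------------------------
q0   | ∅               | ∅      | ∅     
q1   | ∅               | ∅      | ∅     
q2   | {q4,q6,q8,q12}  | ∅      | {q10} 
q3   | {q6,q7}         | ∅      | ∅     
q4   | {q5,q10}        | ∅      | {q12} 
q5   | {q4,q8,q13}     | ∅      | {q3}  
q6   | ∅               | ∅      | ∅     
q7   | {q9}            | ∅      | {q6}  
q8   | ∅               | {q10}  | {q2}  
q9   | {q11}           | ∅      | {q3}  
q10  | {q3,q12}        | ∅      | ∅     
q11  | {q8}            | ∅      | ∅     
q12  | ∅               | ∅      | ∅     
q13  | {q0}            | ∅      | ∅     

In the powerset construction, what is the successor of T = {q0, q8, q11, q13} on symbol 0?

q8 on 0 → {q10}.
No 0-transition from q0, q11, q13.
Union after reading 0: {q10}.
Now take the epsilon-closure:
From q10 via epsilon: add q3, q12.
From q3 via epsilon: add q6, q7.
From q7 via epsilon: add q9.
From q9 via epsilon: add q11.
From q11 via epsilon: add q8.
No new states can be added; the closed set is {q3, q6, q7, q8, q9, q10, q11, q12}.

{q3, q6, q7, q8, q9, q10, q11, q12}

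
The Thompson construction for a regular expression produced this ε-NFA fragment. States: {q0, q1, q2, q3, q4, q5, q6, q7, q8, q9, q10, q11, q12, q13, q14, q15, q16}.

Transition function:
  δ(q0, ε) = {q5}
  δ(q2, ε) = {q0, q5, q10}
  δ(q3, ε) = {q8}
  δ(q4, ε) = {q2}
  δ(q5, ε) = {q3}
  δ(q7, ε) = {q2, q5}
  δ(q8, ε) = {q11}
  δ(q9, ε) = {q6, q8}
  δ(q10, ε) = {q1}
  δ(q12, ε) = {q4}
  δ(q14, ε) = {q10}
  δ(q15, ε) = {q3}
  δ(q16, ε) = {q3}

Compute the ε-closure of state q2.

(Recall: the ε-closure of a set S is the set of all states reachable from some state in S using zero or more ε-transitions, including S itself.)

{q0, q1, q2, q3, q5, q8, q10, q11}

Start with {q2}.
From q2 via ε: add q0, q5, q10.
From q5 via ε: add q3.
From q10 via ε: add q1.
From q3 via ε: add q8.
From q8 via ε: add q11.
No new states can be added; the closed set is {q0, q1, q2, q3, q5, q8, q10, q11}.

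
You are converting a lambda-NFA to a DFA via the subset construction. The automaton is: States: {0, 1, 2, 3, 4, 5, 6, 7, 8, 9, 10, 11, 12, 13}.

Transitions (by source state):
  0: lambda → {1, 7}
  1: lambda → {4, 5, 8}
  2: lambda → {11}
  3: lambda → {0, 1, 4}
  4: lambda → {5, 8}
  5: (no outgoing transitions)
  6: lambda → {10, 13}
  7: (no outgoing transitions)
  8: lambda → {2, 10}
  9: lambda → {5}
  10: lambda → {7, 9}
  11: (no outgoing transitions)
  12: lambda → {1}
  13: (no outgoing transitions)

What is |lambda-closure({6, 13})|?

Start with {6, 13}.
From 6 via lambda: add 10.
From 10 via lambda: add 7, 9.
From 9 via lambda: add 5.
lambda-closure = {5, 6, 7, 9, 10, 13}, which has 6 states.

6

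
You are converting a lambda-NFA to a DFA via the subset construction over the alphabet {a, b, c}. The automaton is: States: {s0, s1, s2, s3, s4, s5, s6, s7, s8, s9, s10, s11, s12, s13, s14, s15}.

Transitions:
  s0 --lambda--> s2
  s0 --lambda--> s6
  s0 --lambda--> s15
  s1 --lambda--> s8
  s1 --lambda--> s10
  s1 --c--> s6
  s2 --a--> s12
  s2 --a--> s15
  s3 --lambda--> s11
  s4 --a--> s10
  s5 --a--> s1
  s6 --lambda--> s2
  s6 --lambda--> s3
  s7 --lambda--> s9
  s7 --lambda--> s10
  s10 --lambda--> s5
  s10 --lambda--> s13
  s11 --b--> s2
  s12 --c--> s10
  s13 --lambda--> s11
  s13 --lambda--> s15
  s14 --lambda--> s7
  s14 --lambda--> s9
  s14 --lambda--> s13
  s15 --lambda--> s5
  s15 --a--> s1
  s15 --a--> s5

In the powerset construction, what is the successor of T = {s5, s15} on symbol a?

{s1, s5, s8, s10, s11, s13, s15}

s5 on a → {s1}.
s15 on a → {s1, s5}.
Union after reading a: {s1, s5}.
Now take the lambda-closure:
From s1 via lambda: add s8, s10.
From s10 via lambda: add s13.
From s13 via lambda: add s11, s15.
No new states can be added; the closed set is {s1, s5, s8, s10, s11, s13, s15}.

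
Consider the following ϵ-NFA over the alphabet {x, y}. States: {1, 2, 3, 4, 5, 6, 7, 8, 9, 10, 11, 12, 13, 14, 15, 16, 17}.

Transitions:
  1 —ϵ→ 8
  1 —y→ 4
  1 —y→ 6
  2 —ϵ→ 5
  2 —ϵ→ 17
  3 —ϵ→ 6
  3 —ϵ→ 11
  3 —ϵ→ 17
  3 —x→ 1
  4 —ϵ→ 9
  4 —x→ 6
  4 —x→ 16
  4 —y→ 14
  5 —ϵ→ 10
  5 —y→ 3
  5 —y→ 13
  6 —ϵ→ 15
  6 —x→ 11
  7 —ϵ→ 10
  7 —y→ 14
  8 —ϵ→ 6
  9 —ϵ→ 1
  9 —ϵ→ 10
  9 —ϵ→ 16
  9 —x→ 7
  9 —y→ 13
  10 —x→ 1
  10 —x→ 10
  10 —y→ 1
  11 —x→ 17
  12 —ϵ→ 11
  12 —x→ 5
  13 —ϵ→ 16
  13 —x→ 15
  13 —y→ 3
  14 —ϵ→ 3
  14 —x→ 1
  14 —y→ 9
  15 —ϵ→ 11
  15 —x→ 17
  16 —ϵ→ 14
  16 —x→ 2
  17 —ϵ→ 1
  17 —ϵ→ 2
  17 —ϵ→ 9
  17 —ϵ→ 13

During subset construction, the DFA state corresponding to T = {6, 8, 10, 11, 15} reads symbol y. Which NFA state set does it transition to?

10 on y → {1}.
No y-transition from 6, 8, 11, 15.
Union after reading y: {1}.
Now take the ϵ-closure:
From 1 via ϵ: add 8.
From 8 via ϵ: add 6.
From 6 via ϵ: add 15.
From 15 via ϵ: add 11.
No new states can be added; the closed set is {1, 6, 8, 11, 15}.

{1, 6, 8, 11, 15}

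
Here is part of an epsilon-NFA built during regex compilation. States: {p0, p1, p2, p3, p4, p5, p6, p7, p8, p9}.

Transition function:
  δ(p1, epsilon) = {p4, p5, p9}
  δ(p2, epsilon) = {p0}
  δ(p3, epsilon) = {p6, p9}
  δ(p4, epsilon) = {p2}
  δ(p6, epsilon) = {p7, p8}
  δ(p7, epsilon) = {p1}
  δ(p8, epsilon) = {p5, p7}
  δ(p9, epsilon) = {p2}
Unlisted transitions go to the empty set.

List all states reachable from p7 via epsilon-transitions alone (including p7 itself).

Start with {p7}.
From p7 via epsilon: add p1.
From p1 via epsilon: add p4, p5, p9.
From p4 via epsilon: add p2.
From p2 via epsilon: add p0.
No new states can be added; the closed set is {p0, p1, p2, p4, p5, p7, p9}.

{p0, p1, p2, p4, p5, p7, p9}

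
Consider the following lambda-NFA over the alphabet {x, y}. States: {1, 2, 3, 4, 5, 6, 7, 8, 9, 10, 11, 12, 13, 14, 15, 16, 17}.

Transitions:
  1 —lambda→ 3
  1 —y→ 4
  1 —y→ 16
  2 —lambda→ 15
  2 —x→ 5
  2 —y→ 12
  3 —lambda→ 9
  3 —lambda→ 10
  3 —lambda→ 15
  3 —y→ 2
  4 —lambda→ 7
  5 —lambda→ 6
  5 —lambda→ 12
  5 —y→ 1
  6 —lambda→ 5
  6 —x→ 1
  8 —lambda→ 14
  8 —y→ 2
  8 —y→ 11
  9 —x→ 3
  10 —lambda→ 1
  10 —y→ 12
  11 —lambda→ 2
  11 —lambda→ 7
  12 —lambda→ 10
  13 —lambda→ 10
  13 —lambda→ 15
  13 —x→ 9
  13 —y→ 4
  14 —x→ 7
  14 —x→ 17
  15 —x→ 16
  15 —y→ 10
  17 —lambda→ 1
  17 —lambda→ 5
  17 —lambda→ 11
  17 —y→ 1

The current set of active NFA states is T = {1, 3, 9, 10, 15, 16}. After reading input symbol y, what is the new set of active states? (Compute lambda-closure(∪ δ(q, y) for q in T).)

1 on y → {4, 16}.
3 on y → {2}.
10 on y → {12}.
15 on y → {10}.
No y-transition from 9, 16.
Union after reading y: {2, 4, 10, 12, 16}.
Now take the lambda-closure:
From 2 via lambda: add 15.
From 4 via lambda: add 7.
From 10 via lambda: add 1.
From 1 via lambda: add 3.
From 3 via lambda: add 9.
No new states can be added; the closed set is {1, 2, 3, 4, 7, 9, 10, 12, 15, 16}.

{1, 2, 3, 4, 7, 9, 10, 12, 15, 16}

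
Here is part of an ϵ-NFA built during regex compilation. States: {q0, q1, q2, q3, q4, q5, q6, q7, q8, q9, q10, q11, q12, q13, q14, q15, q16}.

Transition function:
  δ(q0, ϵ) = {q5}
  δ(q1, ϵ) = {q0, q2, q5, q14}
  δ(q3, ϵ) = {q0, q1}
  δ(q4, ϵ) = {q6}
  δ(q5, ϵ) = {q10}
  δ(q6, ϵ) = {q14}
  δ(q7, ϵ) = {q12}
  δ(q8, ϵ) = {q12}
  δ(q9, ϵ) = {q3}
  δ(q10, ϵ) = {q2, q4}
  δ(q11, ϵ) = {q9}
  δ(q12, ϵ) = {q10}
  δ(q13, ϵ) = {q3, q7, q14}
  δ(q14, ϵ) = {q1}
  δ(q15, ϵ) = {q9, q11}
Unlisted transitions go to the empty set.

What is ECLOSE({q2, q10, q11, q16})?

Start with {q2, q10, q11, q16}.
From q10 via ϵ: add q4.
From q11 via ϵ: add q9.
From q4 via ϵ: add q6.
From q9 via ϵ: add q3.
From q3 via ϵ: add q0, q1.
From q6 via ϵ: add q14.
From q0 via ϵ: add q5.
No new states can be added; the closed set is {q0, q1, q2, q3, q4, q5, q6, q9, q10, q11, q14, q16}.

{q0, q1, q2, q3, q4, q5, q6, q9, q10, q11, q14, q16}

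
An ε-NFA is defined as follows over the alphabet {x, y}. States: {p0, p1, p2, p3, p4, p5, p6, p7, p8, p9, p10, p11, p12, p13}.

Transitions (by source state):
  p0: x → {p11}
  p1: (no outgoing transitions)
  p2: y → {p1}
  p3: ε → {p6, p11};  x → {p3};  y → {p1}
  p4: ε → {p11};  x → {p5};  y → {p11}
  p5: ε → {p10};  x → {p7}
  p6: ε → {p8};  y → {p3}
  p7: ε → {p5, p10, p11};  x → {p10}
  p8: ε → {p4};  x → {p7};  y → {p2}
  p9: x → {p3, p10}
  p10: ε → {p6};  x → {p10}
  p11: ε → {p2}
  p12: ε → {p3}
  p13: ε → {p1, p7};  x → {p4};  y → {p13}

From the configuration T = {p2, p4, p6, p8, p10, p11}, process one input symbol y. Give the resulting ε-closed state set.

{p1, p2, p3, p4, p6, p8, p11}

p2 on y → {p1}.
p4 on y → {p11}.
p6 on y → {p3}.
p8 on y → {p2}.
No y-transition from p10, p11.
Union after reading y: {p1, p2, p3, p11}.
Now take the ε-closure:
From p3 via ε: add p6.
From p6 via ε: add p8.
From p8 via ε: add p4.
No new states can be added; the closed set is {p1, p2, p3, p4, p6, p8, p11}.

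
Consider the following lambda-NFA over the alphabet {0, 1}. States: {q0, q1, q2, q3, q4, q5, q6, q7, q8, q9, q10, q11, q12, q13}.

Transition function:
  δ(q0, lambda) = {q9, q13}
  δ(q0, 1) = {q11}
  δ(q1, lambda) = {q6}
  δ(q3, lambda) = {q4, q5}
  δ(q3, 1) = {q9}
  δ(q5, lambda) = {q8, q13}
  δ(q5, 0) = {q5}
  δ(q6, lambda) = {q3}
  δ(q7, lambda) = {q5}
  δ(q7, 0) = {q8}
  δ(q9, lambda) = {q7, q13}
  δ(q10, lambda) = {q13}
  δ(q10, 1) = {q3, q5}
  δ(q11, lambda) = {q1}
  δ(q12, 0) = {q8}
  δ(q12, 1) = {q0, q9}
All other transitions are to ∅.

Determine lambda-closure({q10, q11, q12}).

{q1, q3, q4, q5, q6, q8, q10, q11, q12, q13}

Start with {q10, q11, q12}.
From q10 via lambda: add q13.
From q11 via lambda: add q1.
From q1 via lambda: add q6.
From q6 via lambda: add q3.
From q3 via lambda: add q4, q5.
From q5 via lambda: add q8.
No new states can be added; the closed set is {q1, q3, q4, q5, q6, q8, q10, q11, q12, q13}.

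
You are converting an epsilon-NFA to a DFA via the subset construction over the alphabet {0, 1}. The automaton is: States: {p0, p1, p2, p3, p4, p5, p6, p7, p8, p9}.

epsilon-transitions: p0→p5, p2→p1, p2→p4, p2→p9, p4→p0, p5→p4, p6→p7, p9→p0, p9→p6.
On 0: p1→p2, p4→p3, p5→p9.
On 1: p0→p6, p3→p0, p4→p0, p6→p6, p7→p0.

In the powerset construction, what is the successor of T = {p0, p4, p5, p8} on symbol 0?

{p0, p3, p4, p5, p6, p7, p9}

p4 on 0 → {p3}.
p5 on 0 → {p9}.
No 0-transition from p0, p8.
Union after reading 0: {p3, p9}.
Now take the epsilon-closure:
From p9 via epsilon: add p0, p6.
From p0 via epsilon: add p5.
From p6 via epsilon: add p7.
From p5 via epsilon: add p4.
No new states can be added; the closed set is {p0, p3, p4, p5, p6, p7, p9}.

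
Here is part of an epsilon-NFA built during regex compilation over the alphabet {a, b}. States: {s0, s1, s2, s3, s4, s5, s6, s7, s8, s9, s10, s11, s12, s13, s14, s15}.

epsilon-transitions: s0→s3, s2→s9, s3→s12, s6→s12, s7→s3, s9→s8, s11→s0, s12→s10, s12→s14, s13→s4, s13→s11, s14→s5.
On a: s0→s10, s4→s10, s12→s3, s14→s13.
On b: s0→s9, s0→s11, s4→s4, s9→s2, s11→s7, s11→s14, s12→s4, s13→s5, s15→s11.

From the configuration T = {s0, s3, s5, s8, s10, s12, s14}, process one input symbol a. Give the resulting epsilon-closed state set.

{s0, s3, s4, s5, s10, s11, s12, s13, s14}

s0 on a → {s10}.
s12 on a → {s3}.
s14 on a → {s13}.
No a-transition from s3, s5, s8, s10.
Union after reading a: {s3, s10, s13}.
Now take the epsilon-closure:
From s3 via epsilon: add s12.
From s13 via epsilon: add s4, s11.
From s11 via epsilon: add s0.
From s12 via epsilon: add s14.
From s14 via epsilon: add s5.
No new states can be added; the closed set is {s0, s3, s4, s5, s10, s11, s12, s13, s14}.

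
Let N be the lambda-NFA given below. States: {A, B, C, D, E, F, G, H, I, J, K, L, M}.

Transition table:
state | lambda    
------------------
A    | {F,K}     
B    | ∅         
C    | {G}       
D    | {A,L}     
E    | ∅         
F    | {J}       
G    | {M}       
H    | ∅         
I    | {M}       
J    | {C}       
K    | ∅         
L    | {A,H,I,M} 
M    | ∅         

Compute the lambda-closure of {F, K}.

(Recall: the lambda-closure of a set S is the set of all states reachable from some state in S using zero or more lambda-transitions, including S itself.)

Start with {F, K}.
From F via lambda: add J.
From J via lambda: add C.
From C via lambda: add G.
From G via lambda: add M.
No new states can be added; the closed set is {C, F, G, J, K, M}.

{C, F, G, J, K, M}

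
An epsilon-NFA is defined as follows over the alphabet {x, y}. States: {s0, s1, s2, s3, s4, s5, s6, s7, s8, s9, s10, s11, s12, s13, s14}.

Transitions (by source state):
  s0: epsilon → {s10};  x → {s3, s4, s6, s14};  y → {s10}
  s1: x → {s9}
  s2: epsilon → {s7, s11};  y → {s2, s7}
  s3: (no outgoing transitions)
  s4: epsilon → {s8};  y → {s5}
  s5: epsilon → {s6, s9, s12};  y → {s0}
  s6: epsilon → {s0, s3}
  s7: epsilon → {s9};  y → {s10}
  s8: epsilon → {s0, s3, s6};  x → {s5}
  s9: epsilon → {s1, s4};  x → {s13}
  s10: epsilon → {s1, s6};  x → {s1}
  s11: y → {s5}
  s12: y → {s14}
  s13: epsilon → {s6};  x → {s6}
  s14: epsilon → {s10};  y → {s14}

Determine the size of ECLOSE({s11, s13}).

7

Start with {s11, s13}.
From s13 via epsilon: add s6.
From s6 via epsilon: add s0, s3.
From s0 via epsilon: add s10.
From s10 via epsilon: add s1.
epsilon-closure = {s0, s1, s3, s6, s10, s11, s13}, which has 7 states.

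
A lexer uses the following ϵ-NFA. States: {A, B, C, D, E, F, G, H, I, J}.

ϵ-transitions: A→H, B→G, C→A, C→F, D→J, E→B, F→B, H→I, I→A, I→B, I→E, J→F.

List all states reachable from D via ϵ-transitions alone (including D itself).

{B, D, F, G, J}

Start with {D}.
From D via ϵ: add J.
From J via ϵ: add F.
From F via ϵ: add B.
From B via ϵ: add G.
No new states can be added; the closed set is {B, D, F, G, J}.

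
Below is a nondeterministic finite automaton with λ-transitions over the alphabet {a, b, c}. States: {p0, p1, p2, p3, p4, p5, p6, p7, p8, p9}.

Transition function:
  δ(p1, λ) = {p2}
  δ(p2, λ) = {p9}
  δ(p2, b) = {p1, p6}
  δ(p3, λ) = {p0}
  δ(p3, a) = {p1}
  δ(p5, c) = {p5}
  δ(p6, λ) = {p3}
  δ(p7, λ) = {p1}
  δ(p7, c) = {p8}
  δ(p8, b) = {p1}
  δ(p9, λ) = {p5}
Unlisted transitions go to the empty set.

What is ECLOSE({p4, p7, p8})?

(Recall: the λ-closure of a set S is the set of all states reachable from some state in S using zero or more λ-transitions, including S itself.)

{p1, p2, p4, p5, p7, p8, p9}

Start with {p4, p7, p8}.
From p7 via λ: add p1.
From p1 via λ: add p2.
From p2 via λ: add p9.
From p9 via λ: add p5.
No new states can be added; the closed set is {p1, p2, p4, p5, p7, p8, p9}.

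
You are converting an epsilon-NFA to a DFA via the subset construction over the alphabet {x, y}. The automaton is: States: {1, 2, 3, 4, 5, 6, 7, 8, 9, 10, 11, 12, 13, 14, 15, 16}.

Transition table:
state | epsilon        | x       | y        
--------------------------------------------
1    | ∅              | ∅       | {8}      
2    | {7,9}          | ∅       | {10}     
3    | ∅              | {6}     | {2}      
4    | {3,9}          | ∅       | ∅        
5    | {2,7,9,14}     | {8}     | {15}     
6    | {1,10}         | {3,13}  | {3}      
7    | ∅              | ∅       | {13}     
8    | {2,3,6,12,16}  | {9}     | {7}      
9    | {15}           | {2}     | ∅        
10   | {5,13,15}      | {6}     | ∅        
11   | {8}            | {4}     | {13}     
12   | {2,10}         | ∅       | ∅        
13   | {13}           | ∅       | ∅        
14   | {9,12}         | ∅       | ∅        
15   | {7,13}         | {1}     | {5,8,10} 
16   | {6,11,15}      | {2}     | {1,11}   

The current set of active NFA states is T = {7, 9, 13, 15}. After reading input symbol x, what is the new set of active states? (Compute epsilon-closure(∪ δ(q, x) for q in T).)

9 on x → {2}.
15 on x → {1}.
No x-transition from 7, 13.
Union after reading x: {1, 2}.
Now take the epsilon-closure:
From 2 via epsilon: add 7, 9.
From 9 via epsilon: add 15.
From 15 via epsilon: add 13.
No new states can be added; the closed set is {1, 2, 7, 9, 13, 15}.

{1, 2, 7, 9, 13, 15}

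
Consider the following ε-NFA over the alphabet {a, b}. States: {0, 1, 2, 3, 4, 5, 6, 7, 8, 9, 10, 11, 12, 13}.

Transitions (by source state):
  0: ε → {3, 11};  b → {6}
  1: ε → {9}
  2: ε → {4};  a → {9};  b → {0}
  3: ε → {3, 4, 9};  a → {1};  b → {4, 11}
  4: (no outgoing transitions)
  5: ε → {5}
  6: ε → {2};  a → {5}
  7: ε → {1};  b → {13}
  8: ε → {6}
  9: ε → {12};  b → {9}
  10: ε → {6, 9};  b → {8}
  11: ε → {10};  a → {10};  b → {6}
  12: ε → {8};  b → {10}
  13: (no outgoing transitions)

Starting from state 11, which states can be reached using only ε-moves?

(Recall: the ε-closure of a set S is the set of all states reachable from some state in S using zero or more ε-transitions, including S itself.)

Start with {11}.
From 11 via ε: add 10.
From 10 via ε: add 6, 9.
From 6 via ε: add 2.
From 9 via ε: add 12.
From 2 via ε: add 4.
From 12 via ε: add 8.
No new states can be added; the closed set is {2, 4, 6, 8, 9, 10, 11, 12}.

{2, 4, 6, 8, 9, 10, 11, 12}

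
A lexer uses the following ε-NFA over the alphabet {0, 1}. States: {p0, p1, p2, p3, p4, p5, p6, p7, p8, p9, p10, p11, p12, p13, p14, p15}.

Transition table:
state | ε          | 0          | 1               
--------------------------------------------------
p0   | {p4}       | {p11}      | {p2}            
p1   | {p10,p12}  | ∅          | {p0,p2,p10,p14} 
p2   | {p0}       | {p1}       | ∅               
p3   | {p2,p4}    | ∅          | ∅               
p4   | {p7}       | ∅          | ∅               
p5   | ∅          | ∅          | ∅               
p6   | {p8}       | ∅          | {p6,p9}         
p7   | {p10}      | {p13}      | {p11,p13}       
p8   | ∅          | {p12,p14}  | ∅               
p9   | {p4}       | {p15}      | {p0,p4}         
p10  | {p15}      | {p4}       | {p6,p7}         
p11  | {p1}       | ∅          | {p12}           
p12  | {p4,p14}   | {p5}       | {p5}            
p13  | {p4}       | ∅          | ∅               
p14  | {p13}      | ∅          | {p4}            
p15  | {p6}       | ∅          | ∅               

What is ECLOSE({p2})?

Start with {p2}.
From p2 via ε: add p0.
From p0 via ε: add p4.
From p4 via ε: add p7.
From p7 via ε: add p10.
From p10 via ε: add p15.
From p15 via ε: add p6.
From p6 via ε: add p8.
No new states can be added; the closed set is {p0, p2, p4, p6, p7, p8, p10, p15}.

{p0, p2, p4, p6, p7, p8, p10, p15}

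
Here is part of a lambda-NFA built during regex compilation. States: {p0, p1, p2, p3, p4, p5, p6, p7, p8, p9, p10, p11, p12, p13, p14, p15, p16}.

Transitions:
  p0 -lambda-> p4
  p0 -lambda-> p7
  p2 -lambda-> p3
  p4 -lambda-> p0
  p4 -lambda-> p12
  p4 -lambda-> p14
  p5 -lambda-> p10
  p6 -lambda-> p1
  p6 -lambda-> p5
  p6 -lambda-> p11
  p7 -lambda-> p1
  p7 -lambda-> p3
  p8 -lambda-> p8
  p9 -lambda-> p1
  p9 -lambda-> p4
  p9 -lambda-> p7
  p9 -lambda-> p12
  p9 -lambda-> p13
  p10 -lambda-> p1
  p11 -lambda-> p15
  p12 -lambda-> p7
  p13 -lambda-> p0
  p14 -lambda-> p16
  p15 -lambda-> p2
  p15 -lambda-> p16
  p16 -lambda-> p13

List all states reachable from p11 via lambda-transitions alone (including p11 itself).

Start with {p11}.
From p11 via lambda: add p15.
From p15 via lambda: add p2, p16.
From p2 via lambda: add p3.
From p16 via lambda: add p13.
From p13 via lambda: add p0.
From p0 via lambda: add p4, p7.
From p4 via lambda: add p12, p14.
From p7 via lambda: add p1.
No new states can be added; the closed set is {p0, p1, p2, p3, p4, p7, p11, p12, p13, p14, p15, p16}.

{p0, p1, p2, p3, p4, p7, p11, p12, p13, p14, p15, p16}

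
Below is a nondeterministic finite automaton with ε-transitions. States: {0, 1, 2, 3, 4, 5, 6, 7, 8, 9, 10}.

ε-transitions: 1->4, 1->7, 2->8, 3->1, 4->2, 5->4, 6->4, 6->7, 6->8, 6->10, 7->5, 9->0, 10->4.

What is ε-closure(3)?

Start with {3}.
From 3 via ε: add 1.
From 1 via ε: add 4, 7.
From 4 via ε: add 2.
From 7 via ε: add 5.
From 2 via ε: add 8.
No new states can be added; the closed set is {1, 2, 3, 4, 5, 7, 8}.

{1, 2, 3, 4, 5, 7, 8}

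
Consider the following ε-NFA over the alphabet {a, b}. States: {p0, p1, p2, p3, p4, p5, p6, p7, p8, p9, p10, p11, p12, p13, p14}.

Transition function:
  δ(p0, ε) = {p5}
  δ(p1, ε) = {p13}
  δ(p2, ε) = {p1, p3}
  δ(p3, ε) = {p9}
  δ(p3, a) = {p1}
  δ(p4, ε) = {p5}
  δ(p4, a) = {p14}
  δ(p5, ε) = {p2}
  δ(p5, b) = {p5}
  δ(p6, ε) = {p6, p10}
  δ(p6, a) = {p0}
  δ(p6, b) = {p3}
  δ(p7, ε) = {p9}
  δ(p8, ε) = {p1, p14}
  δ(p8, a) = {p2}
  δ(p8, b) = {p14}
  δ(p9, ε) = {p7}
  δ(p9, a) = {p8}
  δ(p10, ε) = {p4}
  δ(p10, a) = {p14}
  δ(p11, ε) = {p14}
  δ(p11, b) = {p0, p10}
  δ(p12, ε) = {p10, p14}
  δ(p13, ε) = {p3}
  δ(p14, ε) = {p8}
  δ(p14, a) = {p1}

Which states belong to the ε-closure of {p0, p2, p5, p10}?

{p0, p1, p2, p3, p4, p5, p7, p9, p10, p13}

Start with {p0, p2, p5, p10}.
From p2 via ε: add p1, p3.
From p10 via ε: add p4.
From p1 via ε: add p13.
From p3 via ε: add p9.
From p9 via ε: add p7.
No new states can be added; the closed set is {p0, p1, p2, p3, p4, p5, p7, p9, p10, p13}.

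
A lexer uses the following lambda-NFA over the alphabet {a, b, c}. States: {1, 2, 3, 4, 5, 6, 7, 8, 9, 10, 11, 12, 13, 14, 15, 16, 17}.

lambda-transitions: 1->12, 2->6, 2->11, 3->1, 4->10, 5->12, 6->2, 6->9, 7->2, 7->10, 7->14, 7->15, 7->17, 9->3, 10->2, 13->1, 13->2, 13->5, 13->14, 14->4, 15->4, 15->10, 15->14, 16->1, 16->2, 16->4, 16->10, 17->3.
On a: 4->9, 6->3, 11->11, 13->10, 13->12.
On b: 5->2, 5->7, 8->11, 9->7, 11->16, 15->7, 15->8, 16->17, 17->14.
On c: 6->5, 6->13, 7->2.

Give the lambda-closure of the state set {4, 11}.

{1, 2, 3, 4, 6, 9, 10, 11, 12}

Start with {4, 11}.
From 4 via lambda: add 10.
From 10 via lambda: add 2.
From 2 via lambda: add 6.
From 6 via lambda: add 9.
From 9 via lambda: add 3.
From 3 via lambda: add 1.
From 1 via lambda: add 12.
No new states can be added; the closed set is {1, 2, 3, 4, 6, 9, 10, 11, 12}.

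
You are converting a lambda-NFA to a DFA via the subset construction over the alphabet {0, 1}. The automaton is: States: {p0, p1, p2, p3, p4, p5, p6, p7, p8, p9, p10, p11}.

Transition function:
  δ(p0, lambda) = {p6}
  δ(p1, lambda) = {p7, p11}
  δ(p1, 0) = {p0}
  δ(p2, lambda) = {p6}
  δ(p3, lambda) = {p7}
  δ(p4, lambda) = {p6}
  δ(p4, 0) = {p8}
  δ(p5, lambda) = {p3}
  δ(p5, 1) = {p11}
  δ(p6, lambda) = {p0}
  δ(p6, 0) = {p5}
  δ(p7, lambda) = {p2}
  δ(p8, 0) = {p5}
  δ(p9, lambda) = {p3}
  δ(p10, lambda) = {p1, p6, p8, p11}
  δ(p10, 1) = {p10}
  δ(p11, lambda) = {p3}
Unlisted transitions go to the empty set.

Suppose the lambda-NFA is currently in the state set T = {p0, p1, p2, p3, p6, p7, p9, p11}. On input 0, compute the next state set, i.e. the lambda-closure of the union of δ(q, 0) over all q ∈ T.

p1 on 0 → {p0}.
p6 on 0 → {p5}.
No 0-transition from p0, p2, p3, p7, p9, p11.
Union after reading 0: {p0, p5}.
Now take the lambda-closure:
From p0 via lambda: add p6.
From p5 via lambda: add p3.
From p3 via lambda: add p7.
From p7 via lambda: add p2.
No new states can be added; the closed set is {p0, p2, p3, p5, p6, p7}.

{p0, p2, p3, p5, p6, p7}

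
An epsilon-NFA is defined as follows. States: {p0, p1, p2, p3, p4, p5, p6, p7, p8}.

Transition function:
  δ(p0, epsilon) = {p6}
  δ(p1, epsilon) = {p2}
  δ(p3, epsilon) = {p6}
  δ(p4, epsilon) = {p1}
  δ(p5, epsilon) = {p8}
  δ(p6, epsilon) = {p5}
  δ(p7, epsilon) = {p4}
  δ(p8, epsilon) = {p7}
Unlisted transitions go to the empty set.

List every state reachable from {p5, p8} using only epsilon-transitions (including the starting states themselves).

Start with {p5, p8}.
From p8 via epsilon: add p7.
From p7 via epsilon: add p4.
From p4 via epsilon: add p1.
From p1 via epsilon: add p2.
No new states can be added; the closed set is {p1, p2, p4, p5, p7, p8}.

{p1, p2, p4, p5, p7, p8}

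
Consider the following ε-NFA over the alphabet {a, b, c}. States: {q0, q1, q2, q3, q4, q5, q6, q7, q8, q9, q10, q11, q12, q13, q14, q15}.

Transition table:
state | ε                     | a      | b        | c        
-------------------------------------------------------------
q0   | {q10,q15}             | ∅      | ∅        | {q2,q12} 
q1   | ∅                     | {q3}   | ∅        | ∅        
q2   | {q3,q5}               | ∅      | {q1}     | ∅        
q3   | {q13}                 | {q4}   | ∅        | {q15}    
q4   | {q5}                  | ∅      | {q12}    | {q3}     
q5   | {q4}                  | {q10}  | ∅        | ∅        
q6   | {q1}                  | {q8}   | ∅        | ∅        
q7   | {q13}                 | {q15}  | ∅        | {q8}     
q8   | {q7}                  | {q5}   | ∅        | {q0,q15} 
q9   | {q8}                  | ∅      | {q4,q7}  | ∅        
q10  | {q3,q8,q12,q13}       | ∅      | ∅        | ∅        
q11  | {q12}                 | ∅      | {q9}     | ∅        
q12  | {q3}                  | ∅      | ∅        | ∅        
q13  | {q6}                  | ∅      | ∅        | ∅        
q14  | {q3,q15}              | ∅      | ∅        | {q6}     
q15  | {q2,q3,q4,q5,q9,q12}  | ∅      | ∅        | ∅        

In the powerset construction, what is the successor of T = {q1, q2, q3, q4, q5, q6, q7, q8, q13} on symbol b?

q2 on b → {q1}.
q4 on b → {q12}.
No b-transition from q1, q3, q5, q6, q7, q8, q13.
Union after reading b: {q1, q12}.
Now take the ε-closure:
From q12 via ε: add q3.
From q3 via ε: add q13.
From q13 via ε: add q6.
No new states can be added; the closed set is {q1, q3, q6, q12, q13}.

{q1, q3, q6, q12, q13}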